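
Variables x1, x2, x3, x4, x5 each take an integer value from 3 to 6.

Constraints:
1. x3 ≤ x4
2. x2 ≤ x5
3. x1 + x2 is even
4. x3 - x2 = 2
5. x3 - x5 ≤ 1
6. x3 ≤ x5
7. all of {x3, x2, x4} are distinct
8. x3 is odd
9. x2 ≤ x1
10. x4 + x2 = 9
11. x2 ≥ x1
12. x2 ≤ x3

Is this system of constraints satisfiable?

The assignment x1 = 3, x2 = 3, x3 = 5, x4 = 6, x5 = 6 works:
  constraint 4 holds since x3 - x2 = 2.
  constraint 5 holds since x3 - x5 = -1.
The rest check out directly.

Satisfiable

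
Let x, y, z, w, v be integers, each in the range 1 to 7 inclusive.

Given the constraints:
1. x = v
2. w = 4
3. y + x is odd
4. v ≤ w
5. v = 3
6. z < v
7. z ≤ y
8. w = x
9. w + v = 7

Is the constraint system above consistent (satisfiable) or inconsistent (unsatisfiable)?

Constraint 2 fixes w = 4 and constraint 5 fixes v = 3. Constraints 1 and 8 give w = x = v, so w = v. But 4 ≠ 3 — contradiction.

Unsatisfiable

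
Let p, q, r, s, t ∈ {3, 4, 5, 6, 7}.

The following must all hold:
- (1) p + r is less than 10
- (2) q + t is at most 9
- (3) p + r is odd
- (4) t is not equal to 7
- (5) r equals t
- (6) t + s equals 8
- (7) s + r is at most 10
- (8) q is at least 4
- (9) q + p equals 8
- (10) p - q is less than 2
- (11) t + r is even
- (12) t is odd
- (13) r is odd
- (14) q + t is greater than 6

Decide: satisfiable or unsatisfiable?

Take p = 4, q = 4, r = 3, s = 5, t = 3. Then constraint 1: p + r = 7; constraint 2: q + t = 7, and every other listed constraint is also met.

Satisfiable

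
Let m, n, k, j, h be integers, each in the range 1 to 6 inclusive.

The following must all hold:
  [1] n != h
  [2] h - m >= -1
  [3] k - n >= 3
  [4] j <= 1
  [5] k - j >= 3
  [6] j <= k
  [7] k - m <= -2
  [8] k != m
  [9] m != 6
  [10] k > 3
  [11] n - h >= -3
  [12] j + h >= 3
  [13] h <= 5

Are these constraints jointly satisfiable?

Constraints 2, 3, 7, and 11 give n − h ≥ -3, h − m ≥ -1, m − k ≥ 2, k − n ≥ 3.
Adding all 4 inequalities: the left sides telescope to 0, and the right sides sum to (-3) + (-1) + 2 + 3 = 1. So 0 ≥ 1, which is false.

Unsatisfiable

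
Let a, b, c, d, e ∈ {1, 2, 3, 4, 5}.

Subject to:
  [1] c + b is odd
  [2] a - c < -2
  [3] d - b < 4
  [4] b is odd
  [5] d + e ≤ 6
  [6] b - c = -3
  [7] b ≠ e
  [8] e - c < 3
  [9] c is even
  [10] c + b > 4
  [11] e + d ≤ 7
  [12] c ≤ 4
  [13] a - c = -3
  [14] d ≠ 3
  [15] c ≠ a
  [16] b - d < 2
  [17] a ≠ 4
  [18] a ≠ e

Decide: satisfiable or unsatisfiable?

Try a = 1, b = 1, c = 4, d = 2, e = 4.
Check constraint 2: a - c = -3; constraint 3: d - b = 1; constraint 5: d + e = 6. The remaining constraints are straightforward to verify.

Satisfiable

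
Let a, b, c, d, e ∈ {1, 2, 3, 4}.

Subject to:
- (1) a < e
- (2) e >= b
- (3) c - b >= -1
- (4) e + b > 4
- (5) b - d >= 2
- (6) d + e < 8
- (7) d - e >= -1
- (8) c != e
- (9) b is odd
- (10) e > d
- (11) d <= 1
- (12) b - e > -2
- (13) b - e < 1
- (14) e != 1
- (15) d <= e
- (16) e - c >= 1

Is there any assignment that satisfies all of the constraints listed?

Unsatisfiable

Constraints 3, 5, 7, and 16 give e − c ≥ 1, c − b ≥ -1, b − d ≥ 2, d − e ≥ -1.
Adding all 4 inequalities: the left sides telescope to 0, and the right sides sum to 1 + (-1) + 2 + (-1) = 1. So 0 ≥ 1, which is false.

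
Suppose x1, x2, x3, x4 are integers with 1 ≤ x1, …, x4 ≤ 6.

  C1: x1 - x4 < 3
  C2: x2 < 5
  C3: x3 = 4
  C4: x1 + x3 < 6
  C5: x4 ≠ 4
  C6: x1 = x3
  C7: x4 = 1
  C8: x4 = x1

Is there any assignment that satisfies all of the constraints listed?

Constraint 7 fixes x4 = 1 and constraint 3 fixes x3 = 4. Constraints 6 and 8 give x4 = x1 = x3, so x4 = x3. But 1 ≠ 4 — contradiction.

Unsatisfiable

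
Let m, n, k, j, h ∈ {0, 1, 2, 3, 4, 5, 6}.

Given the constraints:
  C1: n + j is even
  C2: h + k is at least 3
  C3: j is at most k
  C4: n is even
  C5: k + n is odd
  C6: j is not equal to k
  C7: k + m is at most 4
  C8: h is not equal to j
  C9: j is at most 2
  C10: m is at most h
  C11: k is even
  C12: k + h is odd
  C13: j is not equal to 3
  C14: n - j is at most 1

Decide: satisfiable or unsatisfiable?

Constraint 11 makes k even and constraint 4 makes n even, so k + n must be even. Constraint 5 says k + n is odd — contradiction.

Unsatisfiable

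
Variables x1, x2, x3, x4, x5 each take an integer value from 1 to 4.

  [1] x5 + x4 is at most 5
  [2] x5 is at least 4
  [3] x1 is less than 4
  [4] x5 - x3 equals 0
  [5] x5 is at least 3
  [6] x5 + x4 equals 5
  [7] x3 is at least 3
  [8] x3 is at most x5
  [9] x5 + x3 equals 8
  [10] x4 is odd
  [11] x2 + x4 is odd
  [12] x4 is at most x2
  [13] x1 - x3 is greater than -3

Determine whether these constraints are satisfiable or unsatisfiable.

Satisfiable

Take x1 = 2, x2 = 4, x3 = 4, x4 = 1, x5 = 4. Then constraint 1: x5 + x4 = 5; constraint 4: x5 - x3 = 0, and every other listed constraint is also met.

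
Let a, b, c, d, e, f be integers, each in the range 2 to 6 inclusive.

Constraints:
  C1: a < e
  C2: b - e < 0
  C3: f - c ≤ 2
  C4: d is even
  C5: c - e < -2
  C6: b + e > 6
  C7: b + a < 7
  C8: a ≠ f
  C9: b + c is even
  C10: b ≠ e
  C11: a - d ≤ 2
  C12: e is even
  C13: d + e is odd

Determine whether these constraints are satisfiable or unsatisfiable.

Unsatisfiable

Constraint 4 makes d even and constraint 12 makes e even, so d + e must be even. Constraint 13 says d + e is odd — contradiction.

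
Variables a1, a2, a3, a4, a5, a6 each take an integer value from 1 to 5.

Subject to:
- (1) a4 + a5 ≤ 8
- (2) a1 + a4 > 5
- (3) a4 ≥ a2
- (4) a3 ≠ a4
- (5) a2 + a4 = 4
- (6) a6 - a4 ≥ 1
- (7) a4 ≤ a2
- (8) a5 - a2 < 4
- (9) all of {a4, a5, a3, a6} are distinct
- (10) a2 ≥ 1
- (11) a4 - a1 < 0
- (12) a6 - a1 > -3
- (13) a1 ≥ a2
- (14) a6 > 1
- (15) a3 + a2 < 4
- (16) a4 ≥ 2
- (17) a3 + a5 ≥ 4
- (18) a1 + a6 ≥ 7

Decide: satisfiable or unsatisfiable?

The assignment a1 = 5, a2 = 2, a3 = 1, a4 = 2, a5 = 5, a6 = 4 works:
  constraint 1 holds since a4 + a5 = 7.
  constraint 2 holds since a1 + a4 = 7.
The rest check out directly.

Satisfiable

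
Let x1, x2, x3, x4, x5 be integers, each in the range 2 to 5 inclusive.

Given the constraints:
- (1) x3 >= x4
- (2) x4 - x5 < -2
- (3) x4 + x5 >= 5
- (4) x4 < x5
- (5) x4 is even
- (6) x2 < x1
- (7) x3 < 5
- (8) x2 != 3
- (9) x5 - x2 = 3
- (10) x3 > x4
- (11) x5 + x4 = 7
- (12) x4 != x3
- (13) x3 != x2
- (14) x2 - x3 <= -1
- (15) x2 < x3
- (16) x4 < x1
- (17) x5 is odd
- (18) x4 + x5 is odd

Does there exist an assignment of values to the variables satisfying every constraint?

Take x1 = 3, x2 = 2, x3 = 3, x4 = 2, x5 = 5. Then constraint 2: x4 - x5 = -3; constraint 3: x4 + x5 = 7, and every other listed constraint is also met.

Satisfiable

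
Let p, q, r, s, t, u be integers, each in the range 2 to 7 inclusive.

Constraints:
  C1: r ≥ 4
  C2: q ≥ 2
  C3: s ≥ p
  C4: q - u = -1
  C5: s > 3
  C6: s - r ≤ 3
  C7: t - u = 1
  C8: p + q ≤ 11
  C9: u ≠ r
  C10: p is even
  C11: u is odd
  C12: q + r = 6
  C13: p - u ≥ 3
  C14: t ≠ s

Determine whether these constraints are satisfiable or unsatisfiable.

Satisfiable

The assignment p = 6, q = 2, r = 4, s = 6, t = 4, u = 3 works:
  constraint 4 holds since q - u = -1.
  constraint 6 holds since s - r = 2.
The rest check out directly.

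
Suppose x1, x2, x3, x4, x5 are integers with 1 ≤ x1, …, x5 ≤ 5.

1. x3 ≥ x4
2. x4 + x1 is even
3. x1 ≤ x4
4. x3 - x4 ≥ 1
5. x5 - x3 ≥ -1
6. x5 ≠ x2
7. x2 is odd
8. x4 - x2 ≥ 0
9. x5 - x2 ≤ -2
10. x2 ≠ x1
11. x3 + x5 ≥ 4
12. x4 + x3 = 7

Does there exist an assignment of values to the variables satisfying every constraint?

Unsatisfiable

Constraints 4, 5, 8, and 9 give x5 − x3 ≥ -1, x3 − x4 ≥ 1, x4 − x2 ≥ 0, x2 − x5 ≥ 2.
Adding all 4 inequalities: the left sides telescope to 0, and the right sides sum to (-1) + 1 + 0 + 2 = 2. So 0 ≥ 2, which is false.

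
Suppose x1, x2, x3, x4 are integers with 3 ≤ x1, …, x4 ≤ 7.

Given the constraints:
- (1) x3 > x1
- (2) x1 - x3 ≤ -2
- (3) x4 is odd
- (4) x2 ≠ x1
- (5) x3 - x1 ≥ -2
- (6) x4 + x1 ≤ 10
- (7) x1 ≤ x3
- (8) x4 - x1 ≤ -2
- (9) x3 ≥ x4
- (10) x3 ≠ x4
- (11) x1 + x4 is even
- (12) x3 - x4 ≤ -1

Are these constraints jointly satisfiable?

Unsatisfiable

Constraints 5, 8, and 12 give x4 − x3 ≥ 1, x3 − x1 ≥ -2, x1 − x4 ≥ 2.
Adding all 3 inequalities: the left sides telescope to 0, and the right sides sum to 1 + (-2) + 2 = 1. So 0 ≥ 1, which is false.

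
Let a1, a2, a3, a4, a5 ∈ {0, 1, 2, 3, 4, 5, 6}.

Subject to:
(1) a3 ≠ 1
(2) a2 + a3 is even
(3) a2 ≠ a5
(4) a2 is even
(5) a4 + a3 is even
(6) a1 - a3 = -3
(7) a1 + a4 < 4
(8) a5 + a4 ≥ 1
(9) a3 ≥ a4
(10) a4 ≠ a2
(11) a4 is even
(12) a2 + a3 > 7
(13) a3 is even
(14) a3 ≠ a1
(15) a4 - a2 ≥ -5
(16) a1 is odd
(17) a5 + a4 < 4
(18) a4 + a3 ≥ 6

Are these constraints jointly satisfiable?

The assignment a1 = 1, a2 = 4, a3 = 4, a4 = 2, a5 = 0 works:
  constraint 6 holds since a1 - a3 = -3.
  constraint 7 holds since a1 + a4 = 3.
  constraint 8 holds since a5 + a4 = 2.
The rest check out directly.

Satisfiable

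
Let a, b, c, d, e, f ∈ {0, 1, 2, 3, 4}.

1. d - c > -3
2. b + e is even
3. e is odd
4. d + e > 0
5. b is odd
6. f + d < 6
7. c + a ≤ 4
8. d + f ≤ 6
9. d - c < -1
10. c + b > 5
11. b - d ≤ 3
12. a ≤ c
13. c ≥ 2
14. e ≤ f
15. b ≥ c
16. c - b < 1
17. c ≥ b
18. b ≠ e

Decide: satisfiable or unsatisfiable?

Try a = 1, b = 3, c = 3, d = 1, e = 1, f = 4.
Check constraint 1: d - c = -2; constraint 4: d + e = 2. The remaining constraints are straightforward to verify.

Satisfiable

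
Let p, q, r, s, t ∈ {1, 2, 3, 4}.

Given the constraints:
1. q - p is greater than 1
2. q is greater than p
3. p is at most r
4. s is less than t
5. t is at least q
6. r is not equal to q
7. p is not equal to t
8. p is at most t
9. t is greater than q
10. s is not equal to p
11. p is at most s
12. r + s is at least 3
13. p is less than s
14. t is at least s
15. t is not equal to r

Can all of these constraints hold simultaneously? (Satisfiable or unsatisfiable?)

One satisfying assignment is p = 1, q = 3, r = 2, s = 2, t = 4.
For the less obvious constraints — constraint 1: q - p = 2; constraint 2: q = 3, p = 1; constraint 12: r + s = 4 — and the others hold by inspection.

Satisfiable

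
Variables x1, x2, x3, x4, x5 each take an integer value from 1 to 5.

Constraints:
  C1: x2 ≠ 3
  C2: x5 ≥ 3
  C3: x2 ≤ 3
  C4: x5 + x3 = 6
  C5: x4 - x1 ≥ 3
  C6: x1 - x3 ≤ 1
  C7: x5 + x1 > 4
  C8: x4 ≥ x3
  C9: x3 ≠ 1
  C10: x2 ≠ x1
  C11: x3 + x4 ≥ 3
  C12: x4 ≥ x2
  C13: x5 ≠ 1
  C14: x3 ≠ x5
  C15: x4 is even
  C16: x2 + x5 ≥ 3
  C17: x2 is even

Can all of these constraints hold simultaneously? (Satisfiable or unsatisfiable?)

Satisfiable

The assignment x1 = 1, x2 = 2, x3 = 2, x4 = 4, x5 = 4 works:
  constraint 4 holds since x5 + x3 = 6.
  constraint 5 holds since x4 - x1 = 3.
  constraint 6 holds since x1 - x3 = -1.
The rest check out directly.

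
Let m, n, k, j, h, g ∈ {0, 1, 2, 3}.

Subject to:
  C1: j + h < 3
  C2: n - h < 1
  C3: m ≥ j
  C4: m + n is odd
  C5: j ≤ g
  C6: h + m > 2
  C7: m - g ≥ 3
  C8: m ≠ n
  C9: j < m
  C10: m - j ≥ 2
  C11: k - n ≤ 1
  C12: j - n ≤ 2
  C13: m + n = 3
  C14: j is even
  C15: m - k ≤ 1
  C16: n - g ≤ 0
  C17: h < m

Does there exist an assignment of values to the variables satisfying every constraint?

Unsatisfiable

Constraints 7, 11, 15, and 16 give g − n ≥ 0, n − k ≥ -1, k − m ≥ -1, m − g ≥ 3.
Adding all 4 inequalities: the left sides telescope to 0, and the right sides sum to 0 + (-1) + (-1) + 3 = 1. So 0 ≥ 1, which is false.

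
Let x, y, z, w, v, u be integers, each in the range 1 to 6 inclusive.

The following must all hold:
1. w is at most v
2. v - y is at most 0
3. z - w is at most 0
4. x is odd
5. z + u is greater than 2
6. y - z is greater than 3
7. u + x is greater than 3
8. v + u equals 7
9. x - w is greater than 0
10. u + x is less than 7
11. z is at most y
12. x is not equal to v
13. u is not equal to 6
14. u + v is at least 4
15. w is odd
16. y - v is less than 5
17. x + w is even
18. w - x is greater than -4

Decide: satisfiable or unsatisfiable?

Take x = 3, y = 6, z = 1, w = 1, v = 4, u = 3. Then constraint 2: v - y = -2; constraint 3: z - w = 0, and every other listed constraint is also met.

Satisfiable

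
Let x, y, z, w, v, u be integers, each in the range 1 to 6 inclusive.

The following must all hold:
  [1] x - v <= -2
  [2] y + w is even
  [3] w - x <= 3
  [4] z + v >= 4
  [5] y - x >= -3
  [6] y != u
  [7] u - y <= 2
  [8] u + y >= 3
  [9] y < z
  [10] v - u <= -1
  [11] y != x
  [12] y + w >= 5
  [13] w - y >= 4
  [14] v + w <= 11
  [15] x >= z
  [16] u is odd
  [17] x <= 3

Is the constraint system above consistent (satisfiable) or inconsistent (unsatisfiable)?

Unsatisfiable

Constraints 1, 3, 7, 10, and 13 give w − y ≥ 4, y − u ≥ -2, u − v ≥ 1, v − x ≥ 2, x − w ≥ -3.
Adding all 5 inequalities: the left sides telescope to 0, and the right sides sum to 4 + (-2) + 1 + 2 + (-3) = 2. So 0 ≥ 2, which is false.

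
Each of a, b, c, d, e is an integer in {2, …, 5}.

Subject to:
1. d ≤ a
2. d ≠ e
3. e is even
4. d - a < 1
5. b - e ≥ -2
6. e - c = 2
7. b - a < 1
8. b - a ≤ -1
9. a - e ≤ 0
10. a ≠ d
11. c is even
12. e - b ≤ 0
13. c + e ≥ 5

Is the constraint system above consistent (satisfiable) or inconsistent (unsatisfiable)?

Constraints 8, 9, and 12 give e − a ≥ 0, a − b ≥ 1, b − e ≥ 0.
Adding all 3 inequalities: the left sides telescope to 0, and the right sides sum to 0 + 1 + 0 = 1. So 0 ≥ 1, which is false.

Unsatisfiable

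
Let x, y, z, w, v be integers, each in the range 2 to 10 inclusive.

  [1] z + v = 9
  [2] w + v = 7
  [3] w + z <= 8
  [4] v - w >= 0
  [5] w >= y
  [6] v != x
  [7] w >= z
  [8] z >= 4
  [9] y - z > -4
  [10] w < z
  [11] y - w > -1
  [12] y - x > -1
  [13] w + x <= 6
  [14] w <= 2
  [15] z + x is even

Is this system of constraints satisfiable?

From constraint 8: z ≥ 4. From constraints 7 and 14: z ≤ w and w ≤ 2, so z ≤ 2. But 2 < 4, so no value of z works.

Unsatisfiable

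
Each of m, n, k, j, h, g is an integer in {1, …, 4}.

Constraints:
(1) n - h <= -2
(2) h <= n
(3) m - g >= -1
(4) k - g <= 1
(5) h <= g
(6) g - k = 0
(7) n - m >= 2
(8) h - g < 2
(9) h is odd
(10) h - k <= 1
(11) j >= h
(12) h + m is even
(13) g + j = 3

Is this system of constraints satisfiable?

Constraints 1, 3, 4, 7, and 10 give g − k ≥ -1, k − h ≥ -1, h − n ≥ 2, n − m ≥ 2, m − g ≥ -1.
Adding all 5 inequalities: the left sides telescope to 0, and the right sides sum to (-1) + (-1) + 2 + 2 + (-1) = 1. So 0 ≥ 1, which is false.

Unsatisfiable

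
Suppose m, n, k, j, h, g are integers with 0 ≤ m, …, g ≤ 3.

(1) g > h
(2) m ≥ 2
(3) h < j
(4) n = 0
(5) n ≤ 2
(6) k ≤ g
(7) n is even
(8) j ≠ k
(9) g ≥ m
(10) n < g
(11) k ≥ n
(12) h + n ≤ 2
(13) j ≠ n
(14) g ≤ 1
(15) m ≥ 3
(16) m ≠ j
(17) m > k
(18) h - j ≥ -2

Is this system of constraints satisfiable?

Unsatisfiable

From constraint 15: m ≥ 3. From constraints 9 and 14: m ≤ g and g ≤ 1, so m ≤ 1. But 1 < 3, so no value of m works.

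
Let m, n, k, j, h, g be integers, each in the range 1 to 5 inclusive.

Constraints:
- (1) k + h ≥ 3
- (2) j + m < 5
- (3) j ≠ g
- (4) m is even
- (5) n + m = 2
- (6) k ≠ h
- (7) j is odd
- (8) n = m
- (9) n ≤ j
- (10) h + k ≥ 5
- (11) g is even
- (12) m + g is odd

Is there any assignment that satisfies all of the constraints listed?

Constraint 4 makes m even and constraint 11 makes g even, so m + g must be even. Constraint 12 says m + g is odd — contradiction.

Unsatisfiable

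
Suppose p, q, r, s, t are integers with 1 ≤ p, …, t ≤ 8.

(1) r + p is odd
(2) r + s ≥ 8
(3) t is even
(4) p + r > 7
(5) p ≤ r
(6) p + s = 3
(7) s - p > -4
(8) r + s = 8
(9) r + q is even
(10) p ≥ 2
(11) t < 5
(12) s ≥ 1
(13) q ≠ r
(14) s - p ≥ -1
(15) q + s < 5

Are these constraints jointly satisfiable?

Satisfiable

The assignment p = 2, q = 1, r = 7, s = 1, t = 2 works:
  constraint 2 holds since r + s = 8.
  constraint 4 holds since p + r = 9.
The rest check out directly.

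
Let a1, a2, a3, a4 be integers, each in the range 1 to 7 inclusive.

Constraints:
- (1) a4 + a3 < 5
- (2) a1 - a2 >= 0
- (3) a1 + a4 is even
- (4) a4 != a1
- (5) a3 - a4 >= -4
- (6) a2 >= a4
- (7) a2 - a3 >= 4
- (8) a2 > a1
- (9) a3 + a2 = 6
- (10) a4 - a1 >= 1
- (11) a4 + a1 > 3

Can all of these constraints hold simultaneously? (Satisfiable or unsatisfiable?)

Constraints 2, 5, 7, and 10 give a2 − a3 ≥ 4, a3 − a4 ≥ -4, a4 − a1 ≥ 1, a1 − a2 ≥ 0.
Adding all 4 inequalities: the left sides telescope to 0, and the right sides sum to 4 + (-4) + 1 + 0 = 1. So 0 ≥ 1, which is false.

Unsatisfiable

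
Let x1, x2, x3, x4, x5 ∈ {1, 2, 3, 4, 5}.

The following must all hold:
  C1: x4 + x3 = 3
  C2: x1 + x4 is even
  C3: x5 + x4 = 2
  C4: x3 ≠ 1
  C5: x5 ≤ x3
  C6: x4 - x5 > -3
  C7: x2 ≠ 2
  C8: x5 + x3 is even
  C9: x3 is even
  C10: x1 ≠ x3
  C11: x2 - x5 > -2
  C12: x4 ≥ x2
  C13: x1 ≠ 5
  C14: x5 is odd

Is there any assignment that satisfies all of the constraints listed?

Unsatisfiable

Constraint 14 makes x5 odd and constraint 9 makes x3 even, so x5 + x3 must be odd. Constraint 8 says x5 + x3 is even — contradiction.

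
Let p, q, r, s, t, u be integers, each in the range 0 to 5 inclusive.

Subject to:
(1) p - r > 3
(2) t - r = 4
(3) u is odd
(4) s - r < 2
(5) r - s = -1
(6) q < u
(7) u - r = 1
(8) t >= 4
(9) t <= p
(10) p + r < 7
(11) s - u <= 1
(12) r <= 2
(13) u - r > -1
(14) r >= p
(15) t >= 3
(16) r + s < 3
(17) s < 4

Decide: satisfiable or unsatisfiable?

Unsatisfiable

From constraints 8 and 9: p ≥ t and t ≥ 4, so p ≥ 4. From constraints 12 and 14: p ≤ r and r ≤ 2, so p ≤ 2. But 2 < 4, so no value of p works.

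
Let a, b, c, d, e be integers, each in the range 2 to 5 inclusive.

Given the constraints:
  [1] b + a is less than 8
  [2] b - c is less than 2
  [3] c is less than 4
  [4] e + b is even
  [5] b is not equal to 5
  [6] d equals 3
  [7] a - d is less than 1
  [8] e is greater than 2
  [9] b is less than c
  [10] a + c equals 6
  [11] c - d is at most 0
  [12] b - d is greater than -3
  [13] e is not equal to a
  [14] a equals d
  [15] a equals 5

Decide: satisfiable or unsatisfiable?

Unsatisfiable

Constraint 15 fixes a = 5 and constraint 6 fixes d = 3, but constraint 14 requires a = d. Since 5 ≠ 3, contradiction.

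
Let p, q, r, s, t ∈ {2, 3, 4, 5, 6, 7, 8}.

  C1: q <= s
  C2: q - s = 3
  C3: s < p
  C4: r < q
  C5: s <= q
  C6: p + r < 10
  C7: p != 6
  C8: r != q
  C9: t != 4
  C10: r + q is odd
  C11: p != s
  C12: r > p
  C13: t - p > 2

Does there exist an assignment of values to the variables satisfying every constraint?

Unsatisfiable

Constraints 1, 3, 4, and 12 give p < r, r < q, q ≤ s, s < p. Chaining: p < r < q ≤ s < p, which forces p < p — impossible.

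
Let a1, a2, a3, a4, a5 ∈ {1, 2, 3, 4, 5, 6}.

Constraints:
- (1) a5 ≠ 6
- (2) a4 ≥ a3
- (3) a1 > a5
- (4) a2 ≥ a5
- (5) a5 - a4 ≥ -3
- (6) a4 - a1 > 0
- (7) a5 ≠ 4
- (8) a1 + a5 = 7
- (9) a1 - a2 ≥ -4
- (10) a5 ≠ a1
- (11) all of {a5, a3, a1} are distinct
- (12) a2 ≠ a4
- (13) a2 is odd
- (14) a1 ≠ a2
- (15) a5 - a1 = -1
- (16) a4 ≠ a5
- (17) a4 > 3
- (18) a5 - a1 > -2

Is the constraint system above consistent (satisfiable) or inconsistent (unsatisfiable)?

Setting (a1, a2, a3, a4, a5) = (4, 5, 2, 6, 3) satisfies everything: constraint 5: a5 - a4 = -3; constraint 6: a4 - a1 = 2; constraint 8: a1 + a5 = 7, and the others follow.

Satisfiable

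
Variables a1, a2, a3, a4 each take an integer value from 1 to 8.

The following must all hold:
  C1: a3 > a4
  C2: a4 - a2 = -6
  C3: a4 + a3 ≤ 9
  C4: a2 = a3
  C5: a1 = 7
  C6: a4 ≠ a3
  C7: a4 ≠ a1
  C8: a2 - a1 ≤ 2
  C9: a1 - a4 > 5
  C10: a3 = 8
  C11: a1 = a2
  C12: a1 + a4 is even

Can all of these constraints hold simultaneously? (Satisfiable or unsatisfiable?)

Constraint 5 fixes a1 = 7 and constraint 10 fixes a3 = 8. Constraints 4 and 11 give a1 = a2 = a3, so a1 = a3. But 7 ≠ 8 — contradiction.

Unsatisfiable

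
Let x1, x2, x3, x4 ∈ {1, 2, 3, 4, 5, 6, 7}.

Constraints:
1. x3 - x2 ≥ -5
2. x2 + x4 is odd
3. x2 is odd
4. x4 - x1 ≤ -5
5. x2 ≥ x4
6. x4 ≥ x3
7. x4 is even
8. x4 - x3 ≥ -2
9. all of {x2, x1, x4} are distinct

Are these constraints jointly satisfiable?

The assignment x1 = 7, x2 = 5, x3 = 2, x4 = 2 works:
  constraint 1 holds since x3 - x2 = -3.
  constraint 4 holds since x4 - x1 = -5.
The rest check out directly.

Satisfiable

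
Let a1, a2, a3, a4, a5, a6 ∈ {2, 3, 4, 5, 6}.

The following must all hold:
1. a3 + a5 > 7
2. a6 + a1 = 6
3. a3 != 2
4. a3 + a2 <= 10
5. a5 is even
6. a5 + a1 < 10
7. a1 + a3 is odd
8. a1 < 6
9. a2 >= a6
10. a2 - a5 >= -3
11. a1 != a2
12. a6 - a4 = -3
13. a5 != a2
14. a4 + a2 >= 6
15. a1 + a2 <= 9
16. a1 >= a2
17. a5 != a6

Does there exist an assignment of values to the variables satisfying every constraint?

The assignment a1 = 4, a2 = 3, a3 = 5, a4 = 5, a5 = 4, a6 = 2 works:
  constraint 1 holds since a3 + a5 = 9.
  constraint 2 holds since a6 + a1 = 6.
The rest check out directly.

Satisfiable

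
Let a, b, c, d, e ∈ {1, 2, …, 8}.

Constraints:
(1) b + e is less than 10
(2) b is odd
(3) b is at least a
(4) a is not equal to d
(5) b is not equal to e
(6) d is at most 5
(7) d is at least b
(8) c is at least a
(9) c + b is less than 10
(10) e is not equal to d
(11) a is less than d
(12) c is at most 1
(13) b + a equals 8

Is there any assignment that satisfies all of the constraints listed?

Unsatisfiable

From constraints 6 and 7: b ≤ d ≤ 5. From constraints 8 and 12: a ≤ c ≤ 1. Hence b + a ≤ 6. But constraint 13 requires b + a = 8, and 8 > 6. Contradiction.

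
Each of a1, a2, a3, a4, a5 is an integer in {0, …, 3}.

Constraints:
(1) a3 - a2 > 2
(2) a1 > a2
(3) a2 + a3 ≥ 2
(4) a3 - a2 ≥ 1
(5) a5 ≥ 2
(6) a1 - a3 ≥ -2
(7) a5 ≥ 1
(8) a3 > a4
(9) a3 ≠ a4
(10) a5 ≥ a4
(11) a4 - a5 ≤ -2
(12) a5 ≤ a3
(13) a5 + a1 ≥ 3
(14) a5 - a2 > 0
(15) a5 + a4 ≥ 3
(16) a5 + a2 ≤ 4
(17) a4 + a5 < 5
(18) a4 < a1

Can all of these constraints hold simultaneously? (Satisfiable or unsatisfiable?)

Try a1 = 3, a2 = 0, a3 = 3, a4 = 1, a5 = 3.
Check constraint 1: a3 - a2 = 3; constraint 3: a2 + a3 = 3. The remaining constraints are straightforward to verify.

Satisfiable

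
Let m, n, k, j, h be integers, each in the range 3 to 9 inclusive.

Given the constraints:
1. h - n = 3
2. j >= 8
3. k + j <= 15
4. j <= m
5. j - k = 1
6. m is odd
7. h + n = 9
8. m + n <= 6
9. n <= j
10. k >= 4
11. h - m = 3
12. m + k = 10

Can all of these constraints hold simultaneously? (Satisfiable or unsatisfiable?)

Unsatisfiable

From constraints 2 and 4: m ≥ j ≥ 8. From constraint 10: k ≥ 4. Hence m + k ≥ 12. But constraint 12 requires m + k = 10, and 10 < 12. Contradiction.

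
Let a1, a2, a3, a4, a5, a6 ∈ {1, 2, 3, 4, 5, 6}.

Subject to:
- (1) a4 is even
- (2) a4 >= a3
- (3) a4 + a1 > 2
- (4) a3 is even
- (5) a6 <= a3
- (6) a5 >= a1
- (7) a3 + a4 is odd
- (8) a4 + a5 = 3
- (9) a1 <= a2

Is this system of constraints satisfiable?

Constraint 4 makes a3 even and constraint 1 makes a4 even, so a3 + a4 must be even. Constraint 7 says a3 + a4 is odd — contradiction.

Unsatisfiable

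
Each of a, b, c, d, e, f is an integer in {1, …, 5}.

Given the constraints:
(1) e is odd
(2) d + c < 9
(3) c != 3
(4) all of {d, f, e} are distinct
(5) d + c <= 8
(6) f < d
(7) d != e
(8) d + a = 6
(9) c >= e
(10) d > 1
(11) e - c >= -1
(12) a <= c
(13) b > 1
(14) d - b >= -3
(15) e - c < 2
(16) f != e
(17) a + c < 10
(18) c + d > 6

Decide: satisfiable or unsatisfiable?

Setting (a, b, c, d, e, f) = (4, 2, 5, 2, 5, 1) satisfies everything: constraint 2: d + c = 7; constraint 5: d + c = 7, and the others follow.

Satisfiable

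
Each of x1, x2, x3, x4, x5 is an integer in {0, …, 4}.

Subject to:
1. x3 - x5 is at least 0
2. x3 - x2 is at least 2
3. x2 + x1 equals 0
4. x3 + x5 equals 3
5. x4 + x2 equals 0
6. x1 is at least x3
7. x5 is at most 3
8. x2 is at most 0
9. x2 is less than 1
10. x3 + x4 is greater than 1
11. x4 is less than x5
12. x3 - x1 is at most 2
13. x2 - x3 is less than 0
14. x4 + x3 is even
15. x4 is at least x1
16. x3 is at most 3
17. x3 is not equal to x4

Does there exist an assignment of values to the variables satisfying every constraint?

Unsatisfiable

Constraints 1, 6, 11, and 15 give x5 ≤ x3, x3 ≤ x1, x1 ≤ x4, x4 < x5. Chaining: x5 ≤ x3 ≤ x1 ≤ x4 < x5, which forces x5 < x5 — impossible.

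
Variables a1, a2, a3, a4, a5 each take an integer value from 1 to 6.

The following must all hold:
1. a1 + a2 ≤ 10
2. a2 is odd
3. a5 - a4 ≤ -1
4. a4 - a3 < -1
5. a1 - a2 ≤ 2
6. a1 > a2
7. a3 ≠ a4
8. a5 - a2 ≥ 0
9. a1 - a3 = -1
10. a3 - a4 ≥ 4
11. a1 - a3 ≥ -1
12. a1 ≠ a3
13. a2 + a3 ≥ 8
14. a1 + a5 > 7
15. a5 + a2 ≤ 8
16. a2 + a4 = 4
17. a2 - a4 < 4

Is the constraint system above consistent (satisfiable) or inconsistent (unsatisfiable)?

Unsatisfiable

Constraints 3, 5, 8, 10, and 11 give a4 − a5 ≥ 1, a5 − a2 ≥ 0, a2 − a1 ≥ -2, a1 − a3 ≥ -1, a3 − a4 ≥ 4.
Adding all 5 inequalities: the left sides telescope to 0, and the right sides sum to 1 + 0 + (-2) + (-1) + 4 = 2. So 0 ≥ 2, which is false.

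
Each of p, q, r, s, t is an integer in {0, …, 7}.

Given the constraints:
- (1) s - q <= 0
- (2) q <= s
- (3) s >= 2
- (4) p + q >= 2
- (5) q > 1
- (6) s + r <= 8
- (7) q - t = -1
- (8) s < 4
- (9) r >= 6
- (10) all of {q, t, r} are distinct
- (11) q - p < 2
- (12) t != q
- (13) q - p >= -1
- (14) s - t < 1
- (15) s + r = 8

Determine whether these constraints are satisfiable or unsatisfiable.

Take p = 3, q = 2, r = 6, s = 2, t = 3. Then constraint 1: s - q = 0; constraint 4: p + q = 5; constraint 6: s + r = 8, and every other listed constraint is also met.

Satisfiable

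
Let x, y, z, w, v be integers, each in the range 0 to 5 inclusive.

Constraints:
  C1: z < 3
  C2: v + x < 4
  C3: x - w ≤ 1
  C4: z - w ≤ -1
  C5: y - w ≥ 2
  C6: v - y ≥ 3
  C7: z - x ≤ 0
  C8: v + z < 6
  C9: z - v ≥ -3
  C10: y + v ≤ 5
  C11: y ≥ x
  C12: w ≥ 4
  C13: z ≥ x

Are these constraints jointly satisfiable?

Constraints 3, 5, 6, 7, and 9 give v − y ≥ 3, y − w ≥ 2, w − x ≥ -1, x − z ≥ 0, z − v ≥ -3.
Adding all 5 inequalities: the left sides telescope to 0, and the right sides sum to 3 + 2 + (-1) + 0 + (-3) = 1. So 0 ≥ 1, which is false.

Unsatisfiable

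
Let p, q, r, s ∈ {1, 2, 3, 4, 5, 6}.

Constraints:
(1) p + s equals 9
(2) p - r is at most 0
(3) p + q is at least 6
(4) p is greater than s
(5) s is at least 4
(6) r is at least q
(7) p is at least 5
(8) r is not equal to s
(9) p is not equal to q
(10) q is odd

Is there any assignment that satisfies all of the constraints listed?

One satisfying assignment is p = 5, q = 1, r = 5, s = 4.
For the less obvious constraints — constraint 1: p + s = 9; constraint 2: p - r = 0; constraint 3: p + q = 6 — and the others hold by inspection.

Satisfiable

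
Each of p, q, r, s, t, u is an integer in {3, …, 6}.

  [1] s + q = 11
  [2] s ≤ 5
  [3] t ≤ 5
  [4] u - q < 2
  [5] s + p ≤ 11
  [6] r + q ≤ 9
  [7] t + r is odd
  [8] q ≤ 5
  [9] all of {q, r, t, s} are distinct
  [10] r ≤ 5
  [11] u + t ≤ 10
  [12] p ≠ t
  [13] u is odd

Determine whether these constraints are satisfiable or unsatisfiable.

Unsatisfiable

Constraints 2, 3, 8, and 10 confine each of q, r, t, s to the 3 values {3, …, 5} (the domain already gives each ≥ 3).
Constraint 9 requires all 4 of them to be distinct, but only 3 values are available — impossible by the pigeonhole principle.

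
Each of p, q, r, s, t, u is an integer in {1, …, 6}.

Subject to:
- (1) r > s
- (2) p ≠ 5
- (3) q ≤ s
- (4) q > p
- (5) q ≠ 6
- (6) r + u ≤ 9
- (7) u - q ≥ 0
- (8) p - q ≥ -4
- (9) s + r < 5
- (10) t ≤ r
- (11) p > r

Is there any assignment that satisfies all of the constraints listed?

Unsatisfiable

Constraints 1, 3, 4, and 11 give s < r, r < p, p < q, q ≤ s. Chaining: s < r < p < q ≤ s, which forces s < s — impossible.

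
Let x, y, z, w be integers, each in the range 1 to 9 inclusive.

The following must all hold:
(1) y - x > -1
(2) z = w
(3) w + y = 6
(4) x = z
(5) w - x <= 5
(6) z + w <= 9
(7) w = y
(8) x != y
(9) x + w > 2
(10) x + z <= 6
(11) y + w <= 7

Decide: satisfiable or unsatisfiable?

From constraints 2, 4, and 7, x = z = w = y, so x = y. But constraint 8 says x ≠ y. Contradiction.

Unsatisfiable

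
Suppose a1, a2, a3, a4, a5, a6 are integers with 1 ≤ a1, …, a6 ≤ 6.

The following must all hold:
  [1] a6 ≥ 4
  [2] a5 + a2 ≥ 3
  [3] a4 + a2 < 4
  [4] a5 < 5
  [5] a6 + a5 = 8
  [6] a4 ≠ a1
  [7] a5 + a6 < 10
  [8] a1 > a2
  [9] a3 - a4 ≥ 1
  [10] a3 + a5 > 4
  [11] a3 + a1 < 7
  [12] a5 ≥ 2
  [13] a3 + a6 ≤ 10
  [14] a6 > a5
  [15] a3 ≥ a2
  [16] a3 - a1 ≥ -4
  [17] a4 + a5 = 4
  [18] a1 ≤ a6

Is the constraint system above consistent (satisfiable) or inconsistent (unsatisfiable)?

Setting (a1, a2, a3, a4, a5, a6) = (3, 2, 2, 1, 3, 5) satisfies everything: constraint 2: a5 + a2 = 5; constraint 3: a4 + a2 = 3; constraint 5: a6 + a5 = 8, and the others follow.

Satisfiable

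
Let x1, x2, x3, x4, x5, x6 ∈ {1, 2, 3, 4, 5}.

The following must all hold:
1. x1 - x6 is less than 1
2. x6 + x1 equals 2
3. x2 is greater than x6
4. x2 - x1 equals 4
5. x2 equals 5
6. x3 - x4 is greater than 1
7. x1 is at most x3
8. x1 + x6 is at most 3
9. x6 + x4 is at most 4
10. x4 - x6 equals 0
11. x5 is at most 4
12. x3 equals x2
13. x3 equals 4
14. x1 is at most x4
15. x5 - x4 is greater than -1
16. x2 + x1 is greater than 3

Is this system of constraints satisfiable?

Unsatisfiable

Constraint 13 fixes x3 = 4 and constraint 5 fixes x2 = 5, but constraint 12 requires x3 = x2. Since 4 ≠ 5, contradiction.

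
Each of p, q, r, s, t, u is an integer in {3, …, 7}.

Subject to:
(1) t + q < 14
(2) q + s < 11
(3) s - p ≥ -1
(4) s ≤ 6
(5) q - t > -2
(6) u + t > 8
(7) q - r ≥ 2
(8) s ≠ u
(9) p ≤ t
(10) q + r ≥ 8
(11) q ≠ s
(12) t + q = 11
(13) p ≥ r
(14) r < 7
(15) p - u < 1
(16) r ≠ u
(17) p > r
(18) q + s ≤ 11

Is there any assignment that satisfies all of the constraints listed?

Satisfiable

One satisfying assignment is p = 5, q = 6, r = 4, s = 4, t = 5, u = 5.
For the less obvious constraints — constraint 1: t + q = 11; constraint 2: q + s = 10 — and the others hold by inspection.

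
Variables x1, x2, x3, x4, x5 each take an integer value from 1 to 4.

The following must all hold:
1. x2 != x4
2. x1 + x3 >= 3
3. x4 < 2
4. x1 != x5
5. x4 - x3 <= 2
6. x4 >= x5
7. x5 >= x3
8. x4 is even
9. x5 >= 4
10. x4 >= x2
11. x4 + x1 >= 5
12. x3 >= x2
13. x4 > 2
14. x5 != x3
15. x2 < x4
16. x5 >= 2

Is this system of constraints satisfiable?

Unsatisfiable

From constraints 6 and 9: x4 ≥ x5 and x5 ≥ 4, so x4 ≥ 4. From constraint 3: x4 ≤ 1. But 1 < 4, so no value of x4 works.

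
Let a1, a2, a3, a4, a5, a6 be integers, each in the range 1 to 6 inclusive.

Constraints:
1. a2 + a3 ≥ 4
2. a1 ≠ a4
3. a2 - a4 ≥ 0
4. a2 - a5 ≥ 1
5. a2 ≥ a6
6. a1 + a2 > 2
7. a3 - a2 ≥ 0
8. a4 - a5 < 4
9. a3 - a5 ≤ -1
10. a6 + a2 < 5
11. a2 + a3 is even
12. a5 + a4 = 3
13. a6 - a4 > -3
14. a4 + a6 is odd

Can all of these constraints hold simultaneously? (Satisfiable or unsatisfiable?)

Constraints 4, 7, and 9 give a3 − a2 ≥ 0, a2 − a5 ≥ 1, a5 − a3 ≥ 1.
Adding all 3 inequalities: the left sides telescope to 0, and the right sides sum to 0 + 1 + 1 = 2. So 0 ≥ 2, which is false.

Unsatisfiable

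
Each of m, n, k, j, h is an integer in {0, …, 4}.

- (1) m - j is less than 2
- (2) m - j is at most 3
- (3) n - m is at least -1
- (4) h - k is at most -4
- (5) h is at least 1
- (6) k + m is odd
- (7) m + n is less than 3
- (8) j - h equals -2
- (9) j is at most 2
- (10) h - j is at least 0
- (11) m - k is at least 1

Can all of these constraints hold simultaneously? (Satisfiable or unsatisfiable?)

Unsatisfiable

Constraints 2, 4, 10, and 11 give h − j ≥ 0, j − m ≥ -3, m − k ≥ 1, k − h ≥ 4.
Adding all 4 inequalities: the left sides telescope to 0, and the right sides sum to 0 + (-3) + 1 + 4 = 2. So 0 ≥ 2, which is false.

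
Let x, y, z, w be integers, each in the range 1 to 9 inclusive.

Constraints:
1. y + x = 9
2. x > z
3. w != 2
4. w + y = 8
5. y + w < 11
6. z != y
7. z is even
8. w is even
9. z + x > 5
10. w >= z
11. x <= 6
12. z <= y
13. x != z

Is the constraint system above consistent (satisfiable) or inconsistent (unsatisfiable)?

Satisfiable

The assignment x = 5, y = 4, z = 2, w = 4 works:
  constraint 1 holds since y + x = 9.
  constraint 4 holds since w + y = 8.
The rest check out directly.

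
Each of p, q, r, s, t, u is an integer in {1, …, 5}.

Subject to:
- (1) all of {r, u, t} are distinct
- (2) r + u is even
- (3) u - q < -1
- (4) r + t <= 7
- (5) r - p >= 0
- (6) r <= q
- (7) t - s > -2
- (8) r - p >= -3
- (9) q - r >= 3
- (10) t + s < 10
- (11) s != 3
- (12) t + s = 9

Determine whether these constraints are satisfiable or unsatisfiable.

Satisfiable

Try p = 1, q = 5, r = 1, s = 5, t = 4, u = 3.
Check constraint 3: u - q = -2; constraint 4: r + t = 5. The remaining constraints are straightforward to verify.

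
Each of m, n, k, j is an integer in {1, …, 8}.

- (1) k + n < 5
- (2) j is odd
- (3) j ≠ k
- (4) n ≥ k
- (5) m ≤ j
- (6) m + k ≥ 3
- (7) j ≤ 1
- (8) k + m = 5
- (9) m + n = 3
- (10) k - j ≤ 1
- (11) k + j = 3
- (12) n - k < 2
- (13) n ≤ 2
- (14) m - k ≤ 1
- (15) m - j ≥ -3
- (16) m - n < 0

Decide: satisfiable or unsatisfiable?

From constraints 4 and 13: k ≤ n ≤ 2. From constraints 5 and 7: m ≤ j ≤ 1. Hence k + m ≤ 3. But constraint 8 requires k + m = 5, and 5 > 3. Contradiction.

Unsatisfiable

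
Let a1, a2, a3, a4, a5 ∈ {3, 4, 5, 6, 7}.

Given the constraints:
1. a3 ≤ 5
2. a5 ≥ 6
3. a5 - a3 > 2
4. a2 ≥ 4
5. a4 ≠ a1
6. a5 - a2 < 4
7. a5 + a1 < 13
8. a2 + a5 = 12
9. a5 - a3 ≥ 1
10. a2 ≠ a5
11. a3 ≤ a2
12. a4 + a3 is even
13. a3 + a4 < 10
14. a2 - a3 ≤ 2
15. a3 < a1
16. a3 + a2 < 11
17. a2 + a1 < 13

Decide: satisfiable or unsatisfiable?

Satisfiable

Setting (a1, a2, a3, a4, a5) = (5, 5, 4, 4, 7) satisfies everything: constraint 3: a5 - a3 = 3; constraint 6: a5 - a2 = 2; constraint 7: a5 + a1 = 12, and the others follow.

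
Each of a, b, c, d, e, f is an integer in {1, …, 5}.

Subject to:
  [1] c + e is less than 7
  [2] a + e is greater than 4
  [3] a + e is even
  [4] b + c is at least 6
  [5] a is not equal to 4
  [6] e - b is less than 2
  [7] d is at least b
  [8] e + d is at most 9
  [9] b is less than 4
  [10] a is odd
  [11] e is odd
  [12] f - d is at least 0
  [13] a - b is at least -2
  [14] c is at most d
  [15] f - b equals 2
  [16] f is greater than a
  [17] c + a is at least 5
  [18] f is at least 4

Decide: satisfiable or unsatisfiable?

Setting (a, b, c, d, e, f) = (3, 3, 3, 4, 3, 5) satisfies everything: constraint 1: c + e = 6; constraint 2: a + e = 6; constraint 4: b + c = 6, and the others follow.

Satisfiable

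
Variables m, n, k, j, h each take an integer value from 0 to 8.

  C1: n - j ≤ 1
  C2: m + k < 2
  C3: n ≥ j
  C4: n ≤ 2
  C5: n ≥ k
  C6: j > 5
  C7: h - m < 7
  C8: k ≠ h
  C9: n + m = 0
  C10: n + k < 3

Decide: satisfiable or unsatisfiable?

From constraint 6: j ≥ 6. From constraints 3 and 4: j ≤ n and n ≤ 2, so j ≤ 2. But 2 < 6, so no value of j works.

Unsatisfiable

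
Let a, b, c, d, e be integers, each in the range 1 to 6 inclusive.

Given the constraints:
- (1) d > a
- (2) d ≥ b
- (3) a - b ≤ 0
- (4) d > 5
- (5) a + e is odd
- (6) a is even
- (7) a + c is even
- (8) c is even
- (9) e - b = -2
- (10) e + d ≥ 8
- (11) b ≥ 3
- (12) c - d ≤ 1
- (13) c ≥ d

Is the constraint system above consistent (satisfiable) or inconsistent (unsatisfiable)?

Setting (a, b, c, d, e) = (4, 5, 6, 6, 3) satisfies everything: constraint 3: a - b = -1; constraint 9: e - b = -2; constraint 10: e + d = 9, and the others follow.

Satisfiable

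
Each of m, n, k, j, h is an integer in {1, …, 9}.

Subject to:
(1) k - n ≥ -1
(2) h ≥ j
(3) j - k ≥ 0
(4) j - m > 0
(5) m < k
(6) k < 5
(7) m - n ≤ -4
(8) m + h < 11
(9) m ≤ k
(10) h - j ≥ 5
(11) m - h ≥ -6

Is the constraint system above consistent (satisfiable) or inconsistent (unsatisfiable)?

Unsatisfiable

Constraints 1, 3, 7, 10, and 11 give n − m ≥ 4, m − h ≥ -6, h − j ≥ 5, j − k ≥ 0, k − n ≥ -1.
Adding all 5 inequalities: the left sides telescope to 0, and the right sides sum to 4 + (-6) + 5 + 0 + (-1) = 2. So 0 ≥ 2, which is false.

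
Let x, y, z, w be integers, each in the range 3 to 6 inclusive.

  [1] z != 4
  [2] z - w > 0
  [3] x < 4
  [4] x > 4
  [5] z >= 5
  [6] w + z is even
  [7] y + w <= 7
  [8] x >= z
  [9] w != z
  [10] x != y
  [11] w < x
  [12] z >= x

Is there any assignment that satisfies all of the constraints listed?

Unsatisfiable

From constraints 5 and 8: x ≥ z and z ≥ 5, so x ≥ 5. From constraint 3: x ≤ 3. But 3 < 5, so no value of x works.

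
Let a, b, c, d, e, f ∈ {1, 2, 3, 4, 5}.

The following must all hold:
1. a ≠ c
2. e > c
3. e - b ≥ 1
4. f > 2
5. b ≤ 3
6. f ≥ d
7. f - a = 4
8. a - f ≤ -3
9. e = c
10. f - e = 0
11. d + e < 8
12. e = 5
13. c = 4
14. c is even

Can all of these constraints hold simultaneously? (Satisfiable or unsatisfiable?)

Unsatisfiable

Constraint 12 fixes e = 5 and constraint 13 fixes c = 4, but constraint 9 requires e = c. Since 5 ≠ 4, contradiction.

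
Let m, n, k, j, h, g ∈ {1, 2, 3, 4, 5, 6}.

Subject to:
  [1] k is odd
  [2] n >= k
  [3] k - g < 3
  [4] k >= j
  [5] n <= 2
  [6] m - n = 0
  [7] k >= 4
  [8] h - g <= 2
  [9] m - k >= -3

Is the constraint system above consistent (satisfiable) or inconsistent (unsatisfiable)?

Unsatisfiable

From constraints 2 and 7: n ≥ k and k ≥ 4, so n ≥ 4. From constraint 5: n ≤ 2. But 2 < 4, so no value of n works.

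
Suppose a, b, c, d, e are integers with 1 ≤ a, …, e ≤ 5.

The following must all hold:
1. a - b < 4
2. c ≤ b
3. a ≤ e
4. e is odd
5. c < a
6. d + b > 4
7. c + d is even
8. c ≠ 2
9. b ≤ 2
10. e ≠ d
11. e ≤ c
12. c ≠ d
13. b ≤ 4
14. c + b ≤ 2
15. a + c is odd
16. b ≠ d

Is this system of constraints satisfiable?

Constraints 3, 5, and 11 give a ≤ e, e ≤ c, c < a. Chaining: a ≤ e ≤ c < a, which forces a < a — impossible.

Unsatisfiable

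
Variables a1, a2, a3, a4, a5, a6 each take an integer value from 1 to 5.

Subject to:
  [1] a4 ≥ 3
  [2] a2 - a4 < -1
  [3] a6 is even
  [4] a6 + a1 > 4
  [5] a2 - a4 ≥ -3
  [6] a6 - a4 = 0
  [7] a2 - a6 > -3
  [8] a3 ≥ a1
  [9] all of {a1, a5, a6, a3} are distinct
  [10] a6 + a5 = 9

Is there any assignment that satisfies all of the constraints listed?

Satisfiable

One satisfying assignment is a1 = 1, a2 = 2, a3 = 2, a4 = 4, a5 = 5, a6 = 4.
For the less obvious constraints — constraint 2: a2 - a4 = -2; constraint 4: a6 + a1 = 5; constraint 5: a2 - a4 = -2 — and the others hold by inspection.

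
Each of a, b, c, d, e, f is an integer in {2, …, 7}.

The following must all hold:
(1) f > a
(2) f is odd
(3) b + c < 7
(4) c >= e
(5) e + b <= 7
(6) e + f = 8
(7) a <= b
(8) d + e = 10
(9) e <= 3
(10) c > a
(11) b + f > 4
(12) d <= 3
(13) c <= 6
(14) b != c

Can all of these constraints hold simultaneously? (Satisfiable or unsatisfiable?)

Unsatisfiable

From constraint 12: d ≤ 3. From constraints 4 and 13: e ≤ c ≤ 6. Hence d + e ≤ 9. But constraint 8 requires d + e = 10, and 10 > 9. Contradiction.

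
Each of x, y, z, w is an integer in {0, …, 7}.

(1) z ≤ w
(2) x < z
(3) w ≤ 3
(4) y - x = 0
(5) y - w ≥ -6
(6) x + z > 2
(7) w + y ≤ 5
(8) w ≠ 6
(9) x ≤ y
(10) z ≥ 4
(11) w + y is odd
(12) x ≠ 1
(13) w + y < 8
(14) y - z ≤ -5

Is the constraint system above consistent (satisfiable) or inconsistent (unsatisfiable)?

Unsatisfiable

From constraints 1 and 10: w ≥ z and z ≥ 4, so w ≥ 4. From constraint 3: w ≤ 3. But 3 < 4, so no value of w works.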